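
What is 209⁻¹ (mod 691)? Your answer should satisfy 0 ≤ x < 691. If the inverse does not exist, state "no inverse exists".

Apply the Euclidean algorithm to 691 and 209:
691 = 3·209 + 64
209 = 3·64 + 17
64 = 3·17 + 13
17 = 1·13 + 4
13 = 3·4 + 1
4 = 4·1 + 0
The gcd is 1. Working backward:
1 = 13 − 3·4
1 = −3·17 + 4·13
1 = 4·64 − 15·17
1 = −15·209 + 49·64
1 = 49·691 − 162·209
So 209·(-162) ≡ 1 (mod 691), and -162 ≡ 529 (mod 691).

529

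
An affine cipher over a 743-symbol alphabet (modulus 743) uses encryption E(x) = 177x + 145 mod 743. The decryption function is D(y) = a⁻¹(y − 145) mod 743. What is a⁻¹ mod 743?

382

gcd(743, 177) by repeated division:
743 = 4·177 + 35
177 = 5·35 + 2
35 = 17·2 + 1
2 = 2·1 + 0
gcd = 1, so the inverse exists. Back-substitute:
1 = 35 − 17·2
1 = −17·177 + 86·35
1 = 86·743 − 361·177
Hence 177⁻¹ ≡ -361 ≡ 382 (mod 743).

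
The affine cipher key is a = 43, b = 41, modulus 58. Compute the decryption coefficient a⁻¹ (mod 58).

27

Run Euclid on (58, 43):
58 = 1*43 + 15
43 = 2*15 + 13
15 = 1*13 + 2
13 = 6*2 + 1
2 = 2*1 + 0
gcd = 1, so the inverse exists. Back-substitute:
1 = 13 − 6·2
1 = −6·15 + 7·13
1 = 7·43 − 20·15
1 = −20·58 + 27·43
So 43·27 ≡ 1 (mod 58).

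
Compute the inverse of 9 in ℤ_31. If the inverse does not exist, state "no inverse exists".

gcd(31, 9) by repeated division:
31 = 3×9 + 4
9 = 2×4 + 1
4 = 4×1 + 0
Since gcd(9, 31) = 1, back-substitute to write 1 as a combination:
1 = 9 − 2·4
1 = −2·31 + 7·9
So 9·7 ≡ 1 (mod 31).

7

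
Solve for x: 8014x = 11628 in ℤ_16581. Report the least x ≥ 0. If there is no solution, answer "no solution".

5385

First find gcd(8014, 16581):
16581 = 2×8014 + 553
8014 = 14×553 + 272
553 = 2×272 + 9
272 = 30×9 + 2
9 = 4×2 + 1
2 = 2×1 + 0
gcd = 1, so a unique solution mod 16581 exists.
Back-substitute for the Bézout coefficients:
1 = 9 − 4·2
1 = −4·272 + 121·9
1 = 121·553 − 246·272
1 = −246·8014 + 3565·553
1 = 3565·16581 − 7376·8014
So 8014·(-7376) ≡ 1 (mod 16581), giving 8014⁻¹ ≡ 9205.
x ≡ 8014⁻¹·11628 ≡ 9205·11628 ≡ 5385 (mod 16581).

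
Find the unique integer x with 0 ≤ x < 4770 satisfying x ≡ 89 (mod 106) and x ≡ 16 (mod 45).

Write x = 89 + 106·k. Then 106·k ≡ 16 − 89 ≡ 17 (mod 45).
Need 106⁻¹ mod 45. Extended Euclid on (45, 16):
45 = 2·16 + 13
16 = 1·13 + 3
13 = 4·3 + 1
3 = 3·1 + 0
Back-substitute:
1 = 13 − 4·3
1 = −4·16 + 5·13
1 = 5·45 − 14·16
106⁻¹ ≡ 31 (mod 45), so k ≡ 31·17 ≡ 32 (mod 45).
x = 89 + 106·32 = 3481.

3481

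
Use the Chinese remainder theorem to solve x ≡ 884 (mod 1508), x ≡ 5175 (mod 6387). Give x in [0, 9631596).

2017080

Write x = 884 + 1508·k. Then 1508·k ≡ 5175 − 884 ≡ 4291 (mod 6387).
Need 1508⁻¹ mod 6387. Extended Euclid on (6387, 1508):
6387 = 4×1508 + 355
1508 = 4×355 + 88
355 = 4×88 + 3
88 = 29×3 + 1
3 = 3×1 + 0
Back-substitute:
1 = 88 − 29·3
1 = −29·355 + 117·88
1 = 117·1508 − 497·355
1 = −497·6387 + 2105·1508
1508⁻¹ ≡ 2105 (mod 6387), so k ≡ 2105·4291 ≡ 1337 (mod 6387).
x = 884 + 1508·1337 = 2017080.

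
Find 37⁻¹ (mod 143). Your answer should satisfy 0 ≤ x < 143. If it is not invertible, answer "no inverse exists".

Run Euclid on (143, 37):
143 = 3·37 + 32
37 = 1·32 + 5
32 = 6·5 + 2
5 = 2·2 + 1
2 = 2·1 + 0
gcd = 1, so the inverse exists. Back-substitute:
1 = 5 − 2·2
1 = −2·32 + 13·5
1 = 13·37 − 15·32
1 = −15·143 + 58·37
So 37·58 ≡ 1 (mod 143).

58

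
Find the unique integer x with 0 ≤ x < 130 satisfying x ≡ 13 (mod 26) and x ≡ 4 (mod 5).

39

Write x = 13 + 26·k. Then 26·k ≡ 4 − 13 ≡ 1 (mod 5).
Need 26⁻¹ mod 5. Extended Euclid on (5, 1):
5 = 5×1 + 0
26⁻¹ ≡ 1 (mod 5), so k ≡ 1·1 ≡ 1 (mod 5).
x = 13 + 26·1 = 39.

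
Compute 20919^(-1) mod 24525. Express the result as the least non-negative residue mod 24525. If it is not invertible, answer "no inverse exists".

Compute gcd(20919, 24525):
24525 = 1*20919 + 3606
20919 = 5*3606 + 2889
3606 = 1*2889 + 717
2889 = 4*717 + 21
717 = 34*21 + 3
21 = 7*3 + 0
The gcd is 3, not 1, hence no inverse exists.

no inverse exists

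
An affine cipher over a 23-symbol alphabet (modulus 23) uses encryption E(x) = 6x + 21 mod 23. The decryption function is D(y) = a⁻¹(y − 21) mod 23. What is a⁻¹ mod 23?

Run Euclid on (23, 6):
23 = 3×6 + 5
6 = 1×5 + 1
5 = 5×1 + 0
gcd = 1, so the inverse exists. Back-substitute:
1 = 6 − 5
1 = −23 + 4·6
So 6·4 ≡ 1 (mod 23).

4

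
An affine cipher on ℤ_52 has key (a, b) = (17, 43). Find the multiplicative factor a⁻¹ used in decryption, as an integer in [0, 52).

Extended Euclidean algorithm:
52 = 3*17 + 1
17 = 17*1 + 0
The gcd is 1. Working backward:
1 = 52 − 3·17
Thus 17·(-3) ≡ 1 (mod 52); reducing, -3 mod 52 = 49.

49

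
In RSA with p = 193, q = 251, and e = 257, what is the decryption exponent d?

φ(n) = (p−1)(q−1) = 192·250 = 48000.
Need d with 257·d ≡ 1 (mod 48000). Apply the extended Euclidean algorithm:
48000 = 186·257 + 198
257 = 1·198 + 59
198 = 3·59 + 21
59 = 2·21 + 17
21 = 1·17 + 4
17 = 4·4 + 1
4 = 4·1 + 0
Back-substitute:
1 = 17 − 4·4
1 = −4·21 + 5·17
1 = 5·59 − 14·21
1 = −14·198 + 47·59
1 = 47·257 − 61·198
1 = −61·48000 + 11393·257
So 257·11393 ≡ 1 (mod 48000), hence d = 11393.

11393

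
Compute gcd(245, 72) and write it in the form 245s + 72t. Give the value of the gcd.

Apply Euclid's algorithm to 245 and 72:
245 = 3·72 + 29
72 = 2·29 + 14
29 = 2·14 + 1
14 = 14·1 + 0
gcd(245, 72) = 1.
Express as a combination:
1 = 29 − 2·14
1 = −2·72 + 5·29
1 = 5·245 − 17·72
So 1 = (5)·245 + (-17)·72.

1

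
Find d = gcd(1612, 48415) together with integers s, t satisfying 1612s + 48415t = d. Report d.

Euclidean algorithm:
48415 = 30·1612 + 55
1612 = 29·55 + 17
55 = 3·17 + 4
17 = 4·4 + 1
4 = 4·1 + 0
gcd(1612, 48415) = 1.
Back-substituting:
1 = 17 − 4·4
1 = −4·55 + 13·17
1 = 13·1612 − 381·55
1 = −381·48415 + 11443·1612
So 1 = (-381)·48415 + (11443)·1612.

1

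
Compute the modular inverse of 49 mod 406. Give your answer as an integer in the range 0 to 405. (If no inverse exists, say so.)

no inverse exists

Euclidean algorithm on 406, 49:
406 = 8×49 + 14
49 = 3×14 + 7
14 = 2×7 + 0
Since gcd = 7 > 1, 49 is not a unit mod 406.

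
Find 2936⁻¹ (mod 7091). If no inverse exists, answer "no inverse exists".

gcd(7091, 2936) by repeated division:
7091 = 2·2936 + 1219
2936 = 2·1219 + 498
1219 = 2·498 + 223
498 = 2·223 + 52
223 = 4·52 + 15
52 = 3·15 + 7
15 = 2·7 + 1
7 = 7·1 + 0
The gcd is 1. Working backward:
1 = 15 − 2·7
1 = −2·52 + 7·15
1 = 7·223 − 30·52
1 = −30·498 + 67·223
1 = 67·1219 − 164·498
1 = −164·2936 + 395·1219
1 = 395·7091 − 954·2936
So 2936·(-954) ≡ 1 (mod 7091), and -954 ≡ 6137 (mod 7091).

6137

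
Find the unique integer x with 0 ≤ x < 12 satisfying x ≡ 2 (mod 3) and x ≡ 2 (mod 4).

Write x = 2 + 3·k. Then 3·k ≡ 2 − 2 ≡ 0 (mod 4).
Need 3⁻¹ mod 4. Extended Euclid on (4, 3):
4 = 1·3 + 1
3 = 3·1 + 0
Back-substitute:
1 = 4 − 3
3⁻¹ ≡ 3 (mod 4), so k ≡ 3·0 ≡ 0 (mod 4).
x = 2 + 3·0 = 2.

2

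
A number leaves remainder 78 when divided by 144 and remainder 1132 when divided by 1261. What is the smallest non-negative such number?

Write x = 78 + 144·k. Then 144·k ≡ 1132 − 78 ≡ 1054 (mod 1261).
Need 144⁻¹ mod 1261. Extended Euclid on (1261, 144):
1261 = 8·144 + 109
144 = 1·109 + 35
109 = 3·35 + 4
35 = 8·4 + 3
4 = 1·3 + 1
3 = 3·1 + 0
Back-substitute:
1 = 4 − 3
1 = −35 + 9·4
1 = 9·109 − 28·35
1 = −28·144 + 37·109
1 = 37·1261 − 324·144
144⁻¹ ≡ 937 (mod 1261), so k ≡ 937·1054 ≡ 235 (mod 1261).
x = 78 + 144·235 = 33918.

33918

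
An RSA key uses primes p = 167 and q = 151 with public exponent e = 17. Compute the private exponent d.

φ(n) = (p−1)(q−1) = 166·150 = 24900.
Need d with 17·d ≡ 1 (mod 24900). Apply the extended Euclidean algorithm:
24900 = 1464*17 + 12
17 = 1*12 + 5
12 = 2*5 + 2
5 = 2*2 + 1
2 = 2*1 + 0
Back-substitute:
1 = 5 − 2·2
1 = −2·12 + 5·5
1 = 5·17 − 7·12
1 = −7·24900 + 10253·17
So 17·10253 ≡ 1 (mod 24900), hence d = 10253.

10253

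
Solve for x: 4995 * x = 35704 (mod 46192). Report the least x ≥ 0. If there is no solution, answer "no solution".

4520

First find gcd(4995, 46192):
46192 = 9×4995 + 1237
4995 = 4×1237 + 47
1237 = 26×47 + 15
47 = 3×15 + 2
15 = 7×2 + 1
2 = 2×1 + 0
gcd = 1, so a unique solution mod 46192 exists.
Back-substitute for the Bézout coefficients:
1 = 15 − 7·2
1 = −7·47 + 22·15
1 = 22·1237 − 579·47
1 = −579·4995 + 2338·1237
1 = 2338·46192 − 21621·4995
So 4995·(-21621) ≡ 1 (mod 46192), giving 4995⁻¹ ≡ 24571.
x ≡ 4995⁻¹·35704 ≡ 24571·35704 ≡ 4520 (mod 46192).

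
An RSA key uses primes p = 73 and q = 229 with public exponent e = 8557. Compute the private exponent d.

15781

φ(n) = (p−1)(q−1) = 72·228 = 16416.
Need d with 8557·d ≡ 1 (mod 16416). Apply the extended Euclidean algorithm:
16416 = 1·8557 + 7859
8557 = 1·7859 + 698
7859 = 11·698 + 181
698 = 3·181 + 155
181 = 1·155 + 26
155 = 5·26 + 25
26 = 1·25 + 1
25 = 25·1 + 0
Back-substitute:
1 = 26 − 25
1 = −155 + 6·26
1 = 6·181 − 7·155
1 = −7·698 + 27·181
1 = 27·7859 − 304·698
1 = −304·8557 + 331·7859
1 = 331·16416 − 635·8557
So 8557·(-635) ≡ 1 (mod 16416), hence d ≡ -635 ≡ 15781 (mod 16416).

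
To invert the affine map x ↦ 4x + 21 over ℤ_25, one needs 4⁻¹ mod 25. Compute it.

gcd(25, 4) by repeated division:
25 = 6×4 + 1
4 = 4×1 + 0
gcd = 1, so the inverse exists. Back-substitute:
1 = 25 − 6·4
Hence 4⁻¹ ≡ -6 ≡ 19 (mod 25).

19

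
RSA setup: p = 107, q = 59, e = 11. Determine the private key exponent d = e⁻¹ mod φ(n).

559

φ(n) = (p−1)(q−1) = 106·58 = 6148.
Need d with 11·d ≡ 1 (mod 6148). Apply the extended Euclidean algorithm:
6148 = 558×11 + 10
11 = 1×10 + 1
10 = 10×1 + 0
Back-substitute:
1 = 11 − 10
1 = −6148 + 559·11
So 11·559 ≡ 1 (mod 6148), hence d = 559.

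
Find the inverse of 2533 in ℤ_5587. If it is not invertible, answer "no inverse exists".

1319

Run Euclid on (5587, 2533):
5587 = 2·2533 + 521
2533 = 4·521 + 449
521 = 1·449 + 72
449 = 6·72 + 17
72 = 4·17 + 4
17 = 4·4 + 1
4 = 4·1 + 0
The gcd is 1. Working backward:
1 = 17 − 4·4
1 = −4·72 + 17·17
1 = 17·449 − 106·72
1 = −106·521 + 123·449
1 = 123·2533 − 598·521
1 = −598·5587 + 1319·2533
So 2533·1319 ≡ 1 (mod 5587).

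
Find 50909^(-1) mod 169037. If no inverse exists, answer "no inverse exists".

131198

Extended Euclidean algorithm:
169037 = 3*50909 + 16310
50909 = 3*16310 + 1979
16310 = 8*1979 + 478
1979 = 4*478 + 67
478 = 7*67 + 9
67 = 7*9 + 4
9 = 2*4 + 1
4 = 4*1 + 0
gcd = 1, so the inverse exists. Back-substitute:
1 = 9 − 2·4
1 = −2·67 + 15·9
1 = 15·478 − 107·67
1 = −107·1979 + 443·478
1 = 443·16310 − 3651·1979
1 = −3651·50909 + 11396·16310
1 = 11396·169037 − 37839·50909
Hence 50909⁻¹ ≡ -37839 ≡ 131198 (mod 169037).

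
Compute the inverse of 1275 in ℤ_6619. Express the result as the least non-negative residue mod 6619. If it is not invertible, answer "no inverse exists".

gcd(6619, 1275) by repeated division:
6619 = 5·1275 + 244
1275 = 5·244 + 55
244 = 4·55 + 24
55 = 2·24 + 7
24 = 3·7 + 3
7 = 2·3 + 1
3 = 3·1 + 0
Since gcd(1275, 6619) = 1, back-substitute to write 1 as a combination:
1 = 7 − 2·3
1 = −2·24 + 7·7
1 = 7·55 − 16·24
1 = −16·244 + 71·55
1 = 71·1275 − 371·244
1 = −371·6619 + 1926·1275
So 1275·1926 ≡ 1 (mod 6619).

1926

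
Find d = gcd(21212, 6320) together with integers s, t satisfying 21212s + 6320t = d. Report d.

Repeated division:
21212 = 3·6320 + 2252
6320 = 2·2252 + 1816
2252 = 1·1816 + 436
1816 = 4·436 + 72
436 = 6·72 + 4
72 = 18·4 + 0
gcd(21212, 6320) = 4.
Back-substituting:
4 = 436 − 6·72
4 = −6·1816 + 25·436
4 = 25·2252 − 31·1816
4 = −31·6320 + 87·2252
4 = 87·21212 − 292·6320
So 4 = (87)·21212 + (-292)·6320.

4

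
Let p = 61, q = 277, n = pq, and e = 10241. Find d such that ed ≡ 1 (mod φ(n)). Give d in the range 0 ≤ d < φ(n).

φ(n) = (p−1)(q−1) = 60·276 = 16560.
Need d with 10241·d ≡ 1 (mod 16560). Apply the extended Euclidean algorithm:
16560 = 1·10241 + 6319
10241 = 1·6319 + 3922
6319 = 1·3922 + 2397
3922 = 1·2397 + 1525
2397 = 1·1525 + 872
1525 = 1·872 + 653
872 = 1·653 + 219
653 = 2·219 + 215
219 = 1·215 + 4
215 = 53·4 + 3
4 = 1·3 + 1
3 = 3·1 + 0
Back-substitute:
1 = 4 − 3
1 = −215 + 54·4
1 = 54·219 − 55·215
1 = −55·653 + 164·219
1 = 164·872 − 219·653
1 = −219·1525 + 383·872
1 = 383·2397 − 602·1525
1 = −602·3922 + 985·2397
1 = 985·6319 − 1587·3922
1 = −1587·10241 + 2572·6319
1 = 2572·16560 − 4159·10241
So 10241·(-4159) ≡ 1 (mod 16560), hence d ≡ -4159 ≡ 12401 (mod 16560).

12401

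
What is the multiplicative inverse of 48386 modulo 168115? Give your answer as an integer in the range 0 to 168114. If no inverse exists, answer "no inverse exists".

Extended Euclidean algorithm:
168115 = 3×48386 + 22957
48386 = 2×22957 + 2472
22957 = 9×2472 + 709
2472 = 3×709 + 345
709 = 2×345 + 19
345 = 18×19 + 3
19 = 6×3 + 1
3 = 3×1 + 0
The gcd is 1. Working backward:
1 = 19 − 6·3
1 = −6·345 + 109·19
1 = 109·709 − 224·345
1 = −224·2472 + 781·709
1 = 781·22957 − 7253·2472
1 = −7253·48386 + 15287·22957
1 = 15287·168115 − 53114·48386
So 48386·(-53114) ≡ 1 (mod 168115), and -53114 ≡ 115001 (mod 168115).

115001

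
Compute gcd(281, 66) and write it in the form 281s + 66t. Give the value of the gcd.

1

Repeated division:
281 = 4*66 + 17
66 = 3*17 + 15
17 = 1*15 + 2
15 = 7*2 + 1
2 = 2*1 + 0
gcd(281, 66) = 1.
Express as a combination:
1 = 15 − 7·2
1 = −7·17 + 8·15
1 = 8·66 − 31·17
1 = −31·281 + 132·66
So 1 = (-31)·281 + (132)·66.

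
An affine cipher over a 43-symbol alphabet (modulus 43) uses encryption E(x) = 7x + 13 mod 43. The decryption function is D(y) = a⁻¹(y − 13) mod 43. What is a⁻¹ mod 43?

gcd(43, 7) by repeated division:
43 = 6×7 + 1
7 = 7×1 + 0
The gcd is 1. Working backward:
1 = 43 − 6·7
So 7·(-6) ≡ 1 (mod 43), and -6 ≡ 37 (mod 43).

37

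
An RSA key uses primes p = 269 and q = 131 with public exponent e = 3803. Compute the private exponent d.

φ(n) = (p−1)(q−1) = 268·130 = 34840.
Need d with 3803·d ≡ 1 (mod 34840). Apply the extended Euclidean algorithm:
34840 = 9×3803 + 613
3803 = 6×613 + 125
613 = 4×125 + 113
125 = 1×113 + 12
113 = 9×12 + 5
12 = 2×5 + 2
5 = 2×2 + 1
2 = 2×1 + 0
Back-substitute:
1 = 5 − 2·2
1 = −2·12 + 5·5
1 = 5·113 − 47·12
1 = −47·125 + 52·113
1 = 52·613 − 255·125
1 = −255·3803 + 1582·613
1 = 1582·34840 − 14493·3803
So 3803·(-14493) ≡ 1 (mod 34840), hence d ≡ -14493 ≡ 20347 (mod 34840).

20347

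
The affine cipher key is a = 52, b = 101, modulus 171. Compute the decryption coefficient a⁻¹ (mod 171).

Run Euclid on (171, 52):
171 = 3·52 + 15
52 = 3·15 + 7
15 = 2·7 + 1
7 = 7·1 + 0
The gcd is 1. Working backward:
1 = 15 − 2·7
1 = −2·52 + 7·15
1 = 7·171 − 23·52
Hence 52⁻¹ ≡ -23 ≡ 148 (mod 171).

148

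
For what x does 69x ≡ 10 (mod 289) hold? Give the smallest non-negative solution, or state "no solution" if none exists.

197

First find gcd(69, 289):
289 = 4×69 + 13
69 = 5×13 + 4
13 = 3×4 + 1
4 = 4×1 + 0
gcd = 1, so a unique solution mod 289 exists.
Back-substitute for the Bézout coefficients:
1 = 13 − 3·4
1 = −3·69 + 16·13
1 = 16·289 − 67·69
So 69·(-67) ≡ 1 (mod 289), giving 69⁻¹ ≡ 222.
x ≡ 69⁻¹·10 ≡ 222·10 ≡ 197 (mod 289).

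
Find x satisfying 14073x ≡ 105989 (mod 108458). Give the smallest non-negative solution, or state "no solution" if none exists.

First find gcd(14073, 108458):
108458 = 7*14073 + 9947
14073 = 1*9947 + 4126
9947 = 2*4126 + 1695
4126 = 2*1695 + 736
1695 = 2*736 + 223
736 = 3*223 + 67
223 = 3*67 + 22
67 = 3*22 + 1
22 = 22*1 + 0
gcd = 1, so a unique solution mod 108458 exists.
Back-substitute for the Bézout coefficients:
1 = 67 − 3·22
1 = −3·223 + 10·67
1 = 10·736 − 33·223
1 = −33·1695 + 76·736
1 = 76·4126 − 185·1695
1 = −185·9947 + 446·4126
1 = 446·14073 − 631·9947
1 = −631·108458 + 4863·14073
So 14073·(4863) ≡ 1 (mod 108458), giving 14073⁻¹ ≡ 4863.
x ≡ 14073⁻¹·105989 ≡ 4863·105989 ≡ 32091 (mod 108458).

32091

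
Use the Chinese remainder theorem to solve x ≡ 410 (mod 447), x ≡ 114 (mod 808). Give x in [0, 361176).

Write x = 410 + 447·k. Then 447·k ≡ 114 − 410 ≡ 512 (mod 808).
Need 447⁻¹ mod 808. Extended Euclid on (808, 447):
808 = 1*447 + 361
447 = 1*361 + 86
361 = 4*86 + 17
86 = 5*17 + 1
17 = 17*1 + 0
Back-substitute:
1 = 86 − 5·17
1 = −5·361 + 21·86
1 = 21·447 − 26·361
1 = −26·808 + 47·447
447⁻¹ ≡ 47 (mod 808), so k ≡ 47·512 ≡ 632 (mod 808).
x = 410 + 447·632 = 282914.

282914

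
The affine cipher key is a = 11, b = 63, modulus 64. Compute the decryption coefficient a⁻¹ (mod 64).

35

gcd(64, 11) by repeated division:
64 = 5×11 + 9
11 = 1×9 + 2
9 = 4×2 + 1
2 = 2×1 + 0
The gcd is 1. Working backward:
1 = 9 − 4·2
1 = −4·11 + 5·9
1 = 5·64 − 29·11
So 11·(-29) ≡ 1 (mod 64), and -29 ≡ 35 (mod 64).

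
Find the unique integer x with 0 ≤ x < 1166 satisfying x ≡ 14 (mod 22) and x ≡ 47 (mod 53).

630

Write x = 14 + 22·k. Then 22·k ≡ 47 − 14 ≡ 33 (mod 53).
Need 22⁻¹ mod 53. Extended Euclid on (53, 22):
53 = 2·22 + 9
22 = 2·9 + 4
9 = 2·4 + 1
4 = 4·1 + 0
Back-substitute:
1 = 9 − 2·4
1 = −2·22 + 5·9
1 = 5·53 − 12·22
22⁻¹ ≡ 41 (mod 53), so k ≡ 41·33 ≡ 28 (mod 53).
x = 14 + 22·28 = 630.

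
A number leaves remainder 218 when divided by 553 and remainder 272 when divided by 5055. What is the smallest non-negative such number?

Write x = 218 + 553·k. Then 553·k ≡ 272 − 218 ≡ 54 (mod 5055).
Need 553⁻¹ mod 5055. Extended Euclid on (5055, 553):
5055 = 9×553 + 78
553 = 7×78 + 7
78 = 11×7 + 1
7 = 7×1 + 0
Back-substitute:
1 = 78 − 11·7
1 = −11·553 + 78·78
1 = 78·5055 − 713·553
553⁻¹ ≡ 4342 (mod 5055), so k ≡ 4342·54 ≡ 1938 (mod 5055).
x = 218 + 553·1938 = 1071932.

1071932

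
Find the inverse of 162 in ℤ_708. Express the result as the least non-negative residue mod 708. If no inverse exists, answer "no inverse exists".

no inverse exists

Compute gcd(162, 708):
708 = 4·162 + 60
162 = 2·60 + 42
60 = 1·42 + 18
42 = 2·18 + 6
18 = 3·6 + 0
gcd(162, 708) = 6 ≠ 1, so 162 has no multiplicative inverse modulo 708.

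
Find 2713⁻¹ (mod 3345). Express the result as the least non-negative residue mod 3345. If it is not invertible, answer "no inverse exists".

Extended Euclidean algorithm:
3345 = 1·2713 + 632
2713 = 4·632 + 185
632 = 3·185 + 77
185 = 2·77 + 31
77 = 2·31 + 15
31 = 2·15 + 1
15 = 15·1 + 0
The gcd is 1. Working backward:
1 = 31 − 2·15
1 = −2·77 + 5·31
1 = 5·185 − 12·77
1 = −12·632 + 41·185
1 = 41·2713 − 176·632
1 = −176·3345 + 217·2713
So 2713·217 ≡ 1 (mod 3345).

217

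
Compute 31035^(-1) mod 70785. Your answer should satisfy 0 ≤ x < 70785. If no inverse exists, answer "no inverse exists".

no inverse exists

Compute gcd(31035, 70785):
70785 = 2·31035 + 8715
31035 = 3·8715 + 4890
8715 = 1·4890 + 3825
4890 = 1·3825 + 1065
3825 = 3·1065 + 630
1065 = 1·630 + 435
630 = 1·435 + 195
435 = 2·195 + 45
195 = 4·45 + 15
45 = 3·15 + 0
gcd(31035, 70785) = 15 ≠ 1, so 31035 has no multiplicative inverse modulo 70785.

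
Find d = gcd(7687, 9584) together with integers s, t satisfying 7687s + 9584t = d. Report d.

Euclidean algorithm:
9584 = 1·7687 + 1897
7687 = 4·1897 + 99
1897 = 19·99 + 16
99 = 6·16 + 3
16 = 5·3 + 1
3 = 3·1 + 0
gcd(7687, 9584) = 1.
Express as a combination:
1 = 16 − 5·3
1 = −5·99 + 31·16
1 = 31·1897 − 594·99
1 = −594·7687 + 2407·1897
1 = 2407·9584 − 3001·7687
So 1 = (2407)·9584 + (-3001)·7687.

1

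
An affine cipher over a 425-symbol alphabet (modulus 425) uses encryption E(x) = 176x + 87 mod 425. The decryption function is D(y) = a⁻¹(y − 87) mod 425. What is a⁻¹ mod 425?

Extended Euclidean algorithm:
425 = 2*176 + 73
176 = 2*73 + 30
73 = 2*30 + 13
30 = 2*13 + 4
13 = 3*4 + 1
4 = 4*1 + 0
The gcd is 1. Working backward:
1 = 13 − 3·4
1 = −3·30 + 7·13
1 = 7·73 − 17·30
1 = −17·176 + 41·73
1 = 41·425 − 99·176
Thus 176·(-99) ≡ 1 (mod 425); reducing, -99 mod 425 = 326.

326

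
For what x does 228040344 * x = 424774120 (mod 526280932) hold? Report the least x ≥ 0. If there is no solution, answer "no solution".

First find gcd(228040344, 526280932):
526280932 = 2×228040344 + 70200244
228040344 = 3×70200244 + 17439612
70200244 = 4×17439612 + 441796
17439612 = 39×441796 + 209568
441796 = 2×209568 + 22660
209568 = 9×22660 + 5628
22660 = 4×5628 + 148
5628 = 38×148 + 4
148 = 37×4 + 0
gcd = 4 and 4 | 424774120, so solutions exist. Divide through by 4: 57010086x ≡ 106193530 (mod 131570233).
Now find 57010086⁻¹ mod 131570233:
131570233 = 2×57010086 + 17550061
57010086 = 3×17550061 + 4359903
17550061 = 4×4359903 + 110449
4359903 = 39×110449 + 52392
110449 = 2×52392 + 5665
52392 = 9×5665 + 1407
5665 = 4×1407 + 37
1407 = 38×37 + 1
37 = 37×1 + 0
Back-substitute:
1 = 1407 − 38·37
1 = −38·5665 + 153·1407
1 = 153·52392 − 1415·5665
1 = −1415·110449 + 2983·52392
1 = 2983·4359903 − 117752·110449
1 = −117752·17550061 + 473991·4359903
1 = 473991·57010086 − 1539725·17550061
1 = −1539725·131570233 + 3553441·57010086
So 57010086⁻¹ ≡ 3553441 (mod 131570233).
Then x ≡ 3553441·106193530 ≡ 68416886 (mod 131570233); the smallest non-negative solution is x = 68416886.

68416886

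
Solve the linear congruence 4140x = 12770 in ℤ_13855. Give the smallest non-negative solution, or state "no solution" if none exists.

2165

First find gcd(4140, 13855):
13855 = 3*4140 + 1435
4140 = 2*1435 + 1270
1435 = 1*1270 + 165
1270 = 7*165 + 115
165 = 1*115 + 50
115 = 2*50 + 15
50 = 3*15 + 5
15 = 3*5 + 0
gcd = 5 and 5 | 12770, so solutions exist. Divide through by 5: 828x ≡ 2554 (mod 2771).
Now find 828⁻¹ mod 2771:
2771 = 3×828 + 287
828 = 2×287 + 254
287 = 1×254 + 33
254 = 7×33 + 23
33 = 1×23 + 10
23 = 2×10 + 3
10 = 3×3 + 1
3 = 3×1 + 0
Back-substitute:
1 = 10 − 3·3
1 = −3·23 + 7·10
1 = 7·33 − 10·23
1 = −10·254 + 77·33
1 = 77·287 − 87·254
1 = −87·828 + 251·287
1 = 251·2771 − 840·828
So 828·(-840) ≡ 1 (mod 2771), i.e. 828⁻¹ ≡ 1931.
Then x ≡ 1931·2554 ≡ 2165 (mod 2771); the smallest non-negative solution is x = 2165.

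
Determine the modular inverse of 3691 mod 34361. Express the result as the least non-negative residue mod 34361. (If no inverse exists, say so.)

Run Euclid on (34361, 3691):
34361 = 9*3691 + 1142
3691 = 3*1142 + 265
1142 = 4*265 + 82
265 = 3*82 + 19
82 = 4*19 + 6
19 = 3*6 + 1
6 = 6*1 + 0
gcd = 1, so the inverse exists. Back-substitute:
1 = 19 − 3·6
1 = −3·82 + 13·19
1 = 13·265 − 42·82
1 = −42·1142 + 181·265
1 = 181·3691 − 585·1142
1 = −585·34361 + 5446·3691
So 3691·5446 ≡ 1 (mod 34361).

5446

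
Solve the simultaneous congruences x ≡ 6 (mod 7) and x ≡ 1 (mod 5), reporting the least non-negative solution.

6

Write x = 6 + 7·k. Then 7·k ≡ 1 − 6 ≡ 0 (mod 5).
Need 7⁻¹ mod 5. Extended Euclid on (5, 2):
5 = 2·2 + 1
2 = 2·1 + 0
Back-substitute:
1 = 5 − 2·2
7⁻¹ ≡ 3 (mod 5), so k ≡ 3·0 ≡ 0 (mod 5).
x = 6 + 7·0 = 6.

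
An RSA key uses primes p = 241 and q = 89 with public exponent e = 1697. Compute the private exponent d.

11873

φ(n) = (p−1)(q−1) = 240·88 = 21120.
Need d with 1697·d ≡ 1 (mod 21120). Apply the extended Euclidean algorithm:
21120 = 12*1697 + 756
1697 = 2*756 + 185
756 = 4*185 + 16
185 = 11*16 + 9
16 = 1*9 + 7
9 = 1*7 + 2
7 = 3*2 + 1
2 = 2*1 + 0
Back-substitute:
1 = 7 − 3·2
1 = −3·9 + 4·7
1 = 4·16 − 7·9
1 = −7·185 + 81·16
1 = 81·756 − 331·185
1 = −331·1697 + 743·756
1 = 743·21120 − 9247·1697
So 1697·(-9247) ≡ 1 (mod 21120), hence d ≡ -9247 ≡ 11873 (mod 21120).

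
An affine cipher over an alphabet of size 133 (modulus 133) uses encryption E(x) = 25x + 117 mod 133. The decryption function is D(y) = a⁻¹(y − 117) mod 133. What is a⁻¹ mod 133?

Extended Euclidean algorithm:
133 = 5·25 + 8
25 = 3·8 + 1
8 = 8·1 + 0
gcd = 1, so the inverse exists. Back-substitute:
1 = 25 − 3·8
1 = −3·133 + 16·25
So 25·16 ≡ 1 (mod 133).

16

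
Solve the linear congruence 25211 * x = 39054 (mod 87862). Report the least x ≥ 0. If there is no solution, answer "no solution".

80524

First find gcd(25211, 87862):
87862 = 3·25211 + 12229
25211 = 2·12229 + 753
12229 = 16·753 + 181
753 = 4·181 + 29
181 = 6·29 + 7
29 = 4·7 + 1
7 = 7·1 + 0
gcd = 1, so a unique solution mod 87862 exists.
Back-substitute for the Bézout coefficients:
1 = 29 − 4·7
1 = −4·181 + 25·29
1 = 25·753 − 104·181
1 = −104·12229 + 1689·753
1 = 1689·25211 − 3482·12229
1 = −3482·87862 + 12135·25211
So 25211·(12135) ≡ 1 (mod 87862), giving 25211⁻¹ ≡ 12135.
x ≡ 25211⁻¹·39054 ≡ 12135·39054 ≡ 80524 (mod 87862).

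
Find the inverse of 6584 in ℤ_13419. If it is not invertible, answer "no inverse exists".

gcd(13419, 6584) by repeated division:
13419 = 2·6584 + 251
6584 = 26·251 + 58
251 = 4·58 + 19
58 = 3·19 + 1
19 = 19·1 + 0
Since gcd(6584, 13419) = 1, back-substitute to write 1 as a combination:
1 = 58 − 3·19
1 = −3·251 + 13·58
1 = 13·6584 − 341·251
1 = −341·13419 + 695·6584
So 6584·695 ≡ 1 (mod 13419).

695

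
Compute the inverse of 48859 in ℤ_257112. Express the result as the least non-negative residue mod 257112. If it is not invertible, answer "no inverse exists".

Run Euclid on (257112, 48859):
257112 = 5·48859 + 12817
48859 = 3·12817 + 10408
12817 = 1·10408 + 2409
10408 = 4·2409 + 772
2409 = 3·772 + 93
772 = 8·93 + 28
93 = 3·28 + 9
28 = 3·9 + 1
9 = 9·1 + 0
The gcd is 1. Working backward:
1 = 28 − 3·9
1 = −3·93 + 10·28
1 = 10·772 − 83·93
1 = −83·2409 + 259·772
1 = 259·10408 − 1119·2409
1 = −1119·12817 + 1378·10408
1 = 1378·48859 − 5253·12817
1 = −5253·257112 + 27643·48859
So 48859·27643 ≡ 1 (mod 257112).

27643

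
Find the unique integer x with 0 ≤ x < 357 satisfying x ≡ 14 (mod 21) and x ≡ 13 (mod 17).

98

Write x = 14 + 21·k. Then 21·k ≡ 13 − 14 ≡ 16 (mod 17).
Need 21⁻¹ mod 17. Extended Euclid on (17, 4):
17 = 4×4 + 1
4 = 4×1 + 0
Back-substitute:
1 = 17 − 4·4
21⁻¹ ≡ 13 (mod 17), so k ≡ 13·16 ≡ 4 (mod 17).
x = 14 + 21·4 = 98.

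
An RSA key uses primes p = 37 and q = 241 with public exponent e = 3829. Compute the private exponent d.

3229

φ(n) = (p−1)(q−1) = 36·240 = 8640.
Need d with 3829·d ≡ 1 (mod 8640). Apply the extended Euclidean algorithm:
8640 = 2×3829 + 982
3829 = 3×982 + 883
982 = 1×883 + 99
883 = 8×99 + 91
99 = 1×91 + 8
91 = 11×8 + 3
8 = 2×3 + 2
3 = 1×2 + 1
2 = 2×1 + 0
Back-substitute:
1 = 3 − 2
1 = −8 + 3·3
1 = 3·91 − 34·8
1 = −34·99 + 37·91
1 = 37·883 − 330·99
1 = −330·982 + 367·883
1 = 367·3829 − 1431·982
1 = −1431·8640 + 3229·3829
So 3829·3229 ≡ 1 (mod 8640), hence d = 3229.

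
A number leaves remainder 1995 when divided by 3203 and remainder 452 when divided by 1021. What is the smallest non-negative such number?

2839853

Write x = 1995 + 3203·k. Then 3203·k ≡ 452 − 1995 ≡ 499 (mod 1021).
Need 3203⁻¹ mod 1021. Extended Euclid on (1021, 140):
1021 = 7×140 + 41
140 = 3×41 + 17
41 = 2×17 + 7
17 = 2×7 + 3
7 = 2×3 + 1
3 = 3×1 + 0
Back-substitute:
1 = 7 − 2·3
1 = −2·17 + 5·7
1 = 5·41 − 12·17
1 = −12·140 + 41·41
1 = 41·1021 − 299·140
3203⁻¹ ≡ 722 (mod 1021), so k ≡ 722·499 ≡ 886 (mod 1021).
x = 1995 + 3203·886 = 2839853.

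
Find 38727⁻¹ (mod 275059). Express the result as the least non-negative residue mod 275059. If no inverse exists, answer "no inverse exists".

208061

Run Euclid on (275059, 38727):
275059 = 7*38727 + 3970
38727 = 9*3970 + 2997
3970 = 1*2997 + 973
2997 = 3*973 + 78
973 = 12*78 + 37
78 = 2*37 + 4
37 = 9*4 + 1
4 = 4*1 + 0
The gcd is 1. Working backward:
1 = 37 − 9·4
1 = −9·78 + 19·37
1 = 19·973 − 237·78
1 = −237·2997 + 730·973
1 = 730·3970 − 967·2997
1 = −967·38727 + 9433·3970
1 = 9433·275059 − 66998·38727
Thus 38727·(-66998) ≡ 1 (mod 275059); reducing, -66998 mod 275059 = 208061.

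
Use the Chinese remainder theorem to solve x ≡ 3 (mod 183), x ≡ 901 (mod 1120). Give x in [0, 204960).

Write x = 3 + 183·k. Then 183·k ≡ 901 − 3 ≡ 898 (mod 1120).
Need 183⁻¹ mod 1120. Extended Euclid on (1120, 183):
1120 = 6·183 + 22
183 = 8·22 + 7
22 = 3·7 + 1
7 = 7·1 + 0
Back-substitute:
1 = 22 − 3·7
1 = −3·183 + 25·22
1 = 25·1120 − 153·183
183⁻¹ ≡ 967 (mod 1120), so k ≡ 967·898 ≡ 366 (mod 1120).
x = 3 + 183·366 = 66981.

66981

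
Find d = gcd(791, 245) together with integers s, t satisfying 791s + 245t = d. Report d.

7

Apply Euclid's algorithm to 791 and 245:
791 = 3×245 + 56
245 = 4×56 + 21
56 = 2×21 + 14
21 = 1×14 + 7
14 = 2×7 + 0
gcd(791, 245) = 7.
Working backward:
7 = 21 − 14
7 = −56 + 3·21
7 = 3·245 − 13·56
7 = −13·791 + 42·245
So 7 = (-13)·791 + (42)·245.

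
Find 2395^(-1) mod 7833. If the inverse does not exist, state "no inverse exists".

6322

Apply the Euclidean algorithm to 7833 and 2395:
7833 = 3·2395 + 648
2395 = 3·648 + 451
648 = 1·451 + 197
451 = 2·197 + 57
197 = 3·57 + 26
57 = 2·26 + 5
26 = 5·5 + 1
5 = 5·1 + 0
Since gcd(2395, 7833) = 1, back-substitute to write 1 as a combination:
1 = 26 − 5·5
1 = −5·57 + 11·26
1 = 11·197 − 38·57
1 = −38·451 + 87·197
1 = 87·648 − 125·451
1 = −125·2395 + 462·648
1 = 462·7833 − 1511·2395
Thus 2395·(-1511) ≡ 1 (mod 7833); reducing, -1511 mod 7833 = 6322.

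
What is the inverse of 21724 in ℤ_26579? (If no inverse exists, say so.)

gcd(26579, 21724) by repeated division:
26579 = 1*21724 + 4855
21724 = 4*4855 + 2304
4855 = 2*2304 + 247
2304 = 9*247 + 81
247 = 3*81 + 4
81 = 20*4 + 1
4 = 4*1 + 0
gcd = 1, so the inverse exists. Back-substitute:
1 = 81 − 20·4
1 = −20·247 + 61·81
1 = 61·2304 − 569·247
1 = −569·4855 + 1199·2304
1 = 1199·21724 − 5365·4855
1 = −5365·26579 + 6564·21724
So 21724·6564 ≡ 1 (mod 26579).

6564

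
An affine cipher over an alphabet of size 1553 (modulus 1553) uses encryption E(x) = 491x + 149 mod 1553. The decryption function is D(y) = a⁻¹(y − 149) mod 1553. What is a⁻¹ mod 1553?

990

Run Euclid on (1553, 491):
1553 = 3*491 + 80
491 = 6*80 + 11
80 = 7*11 + 3
11 = 3*3 + 2
3 = 1*2 + 1
2 = 2*1 + 0
Since gcd(491, 1553) = 1, back-substitute to write 1 as a combination:
1 = 3 − 2
1 = −11 + 4·3
1 = 4·80 − 29·11
1 = −29·491 + 178·80
1 = 178·1553 − 563·491
Hence 491⁻¹ ≡ -563 ≡ 990 (mod 1553).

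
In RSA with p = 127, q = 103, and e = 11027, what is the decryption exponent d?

11183

φ(n) = (p−1)(q−1) = 126·102 = 12852.
Need d with 11027·d ≡ 1 (mod 12852). Apply the extended Euclidean algorithm:
12852 = 1*11027 + 1825
11027 = 6*1825 + 77
1825 = 23*77 + 54
77 = 1*54 + 23
54 = 2*23 + 8
23 = 2*8 + 7
8 = 1*7 + 1
7 = 7*1 + 0
Back-substitute:
1 = 8 − 7
1 = −23 + 3·8
1 = 3·54 − 7·23
1 = −7·77 + 10·54
1 = 10·1825 − 237·77
1 = −237·11027 + 1432·1825
1 = 1432·12852 − 1669·11027
So 11027·(-1669) ≡ 1 (mod 12852), hence d ≡ -1669 ≡ 11183 (mod 12852).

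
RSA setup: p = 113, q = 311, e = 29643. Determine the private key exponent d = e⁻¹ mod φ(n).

φ(n) = (p−1)(q−1) = 112·310 = 34720.
Need d with 29643·d ≡ 1 (mod 34720). Apply the extended Euclidean algorithm:
34720 = 1*29643 + 5077
29643 = 5*5077 + 4258
5077 = 1*4258 + 819
4258 = 5*819 + 163
819 = 5*163 + 4
163 = 40*4 + 3
4 = 1*3 + 1
3 = 3*1 + 0
Back-substitute:
1 = 4 − 3
1 = −163 + 41·4
1 = 41·819 − 206·163
1 = −206·4258 + 1071·819
1 = 1071·5077 − 1277·4258
1 = −1277·29643 + 7456·5077
1 = 7456·34720 − 8733·29643
So 29643·(-8733) ≡ 1 (mod 34720), hence d ≡ -8733 ≡ 25987 (mod 34720).

25987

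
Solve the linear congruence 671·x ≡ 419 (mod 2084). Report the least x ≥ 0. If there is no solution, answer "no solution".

First find gcd(671, 2084):
2084 = 3×671 + 71
671 = 9×71 + 32
71 = 2×32 + 7
32 = 4×7 + 4
7 = 1×4 + 3
4 = 1×3 + 1
3 = 3×1 + 0
gcd = 1, so a unique solution mod 2084 exists.
Back-substitute for the Bézout coefficients:
1 = 4 − 3
1 = −7 + 2·4
1 = 2·32 − 9·7
1 = −9·71 + 20·32
1 = 20·671 − 189·71
1 = −189·2084 + 587·671
So 671·(587) ≡ 1 (mod 2084), giving 671⁻¹ ≡ 587.
x ≡ 671⁻¹·419 ≡ 587·419 ≡ 41 (mod 2084).

41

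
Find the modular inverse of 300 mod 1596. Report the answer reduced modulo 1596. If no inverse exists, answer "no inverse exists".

no inverse exists

Euclidean algorithm on 1596, 300:
1596 = 5·300 + 96
300 = 3·96 + 12
96 = 8·12 + 0
The gcd is 12, not 1, hence no inverse exists.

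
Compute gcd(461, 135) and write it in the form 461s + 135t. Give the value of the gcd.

Repeated division:
461 = 3×135 + 56
135 = 2×56 + 23
56 = 2×23 + 10
23 = 2×10 + 3
10 = 3×3 + 1
3 = 3×1 + 0
gcd(461, 135) = 1.
Express as a combination:
1 = 10 − 3·3
1 = −3·23 + 7·10
1 = 7·56 − 17·23
1 = −17·135 + 41·56
1 = 41·461 − 140·135
So 1 = (41)·461 + (-140)·135.

1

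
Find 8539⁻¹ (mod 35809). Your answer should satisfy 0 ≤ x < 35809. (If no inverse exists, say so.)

27837

Extended Euclidean algorithm:
35809 = 4*8539 + 1653
8539 = 5*1653 + 274
1653 = 6*274 + 9
274 = 30*9 + 4
9 = 2*4 + 1
4 = 4*1 + 0
The gcd is 1. Working backward:
1 = 9 − 2·4
1 = −2·274 + 61·9
1 = 61·1653 − 368·274
1 = −368·8539 + 1901·1653
1 = 1901·35809 − 7972·8539
Thus 8539·(-7972) ≡ 1 (mod 35809); reducing, -7972 mod 35809 = 27837.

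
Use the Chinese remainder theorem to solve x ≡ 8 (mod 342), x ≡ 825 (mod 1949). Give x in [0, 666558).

Write x = 8 + 342·k. Then 342·k ≡ 825 − 8 ≡ 817 (mod 1949).
Need 342⁻¹ mod 1949. Extended Euclid on (1949, 342):
1949 = 5*342 + 239
342 = 1*239 + 103
239 = 2*103 + 33
103 = 3*33 + 4
33 = 8*4 + 1
4 = 4*1 + 0
Back-substitute:
1 = 33 − 8·4
1 = −8·103 + 25·33
1 = 25·239 − 58·103
1 = −58·342 + 83·239
1 = 83·1949 − 473·342
342⁻¹ ≡ 1476 (mod 1949), so k ≡ 1476·817 ≡ 1410 (mod 1949).
x = 8 + 342·1410 = 482228.

482228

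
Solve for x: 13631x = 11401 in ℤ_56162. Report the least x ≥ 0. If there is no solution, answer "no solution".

First find gcd(13631, 56162):
56162 = 4·13631 + 1638
13631 = 8·1638 + 527
1638 = 3·527 + 57
527 = 9·57 + 14
57 = 4·14 + 1
14 = 14·1 + 0
gcd = 1, so a unique solution mod 56162 exists.
Back-substitute for the Bézout coefficients:
1 = 57 − 4·14
1 = −4·527 + 37·57
1 = 37·1638 − 115·527
1 = −115·13631 + 957·1638
1 = 957·56162 − 3943·13631
So 13631·(-3943) ≡ 1 (mod 56162), giving 13631⁻¹ ≡ 52219.
x ≡ 13631⁻¹·11401 ≡ 52219·11401 ≡ 31619 (mod 56162).

31619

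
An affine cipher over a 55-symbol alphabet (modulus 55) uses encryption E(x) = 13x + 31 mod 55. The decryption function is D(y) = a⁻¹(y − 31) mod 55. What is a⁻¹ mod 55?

17

Run Euclid on (55, 13):
55 = 4·13 + 3
13 = 4·3 + 1
3 = 3·1 + 0
gcd = 1, so the inverse exists. Back-substitute:
1 = 13 − 4·3
1 = −4·55 + 17·13
So 13·17 ≡ 1 (mod 55).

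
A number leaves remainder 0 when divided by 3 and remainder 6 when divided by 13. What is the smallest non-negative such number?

Write x = 0 + 3·k. Then 3·k ≡ 6 − 0 ≡ 6 (mod 13).
Need 3⁻¹ mod 13. Extended Euclid on (13, 3):
13 = 4*3 + 1
3 = 3*1 + 0
Back-substitute:
1 = 13 − 4·3
3⁻¹ ≡ 9 (mod 13), so k ≡ 9·6 ≡ 2 (mod 13).
x = 0 + 3·2 = 6.

6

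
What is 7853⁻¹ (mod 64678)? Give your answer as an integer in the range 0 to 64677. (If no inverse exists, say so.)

29897

Apply the Euclidean algorithm to 64678 and 7853:
64678 = 8*7853 + 1854
7853 = 4*1854 + 437
1854 = 4*437 + 106
437 = 4*106 + 13
106 = 8*13 + 2
13 = 6*2 + 1
2 = 2*1 + 0
Since gcd(7853, 64678) = 1, back-substitute to write 1 as a combination:
1 = 13 − 6·2
1 = −6·106 + 49·13
1 = 49·437 − 202·106
1 = −202·1854 + 857·437
1 = 857·7853 − 3630·1854
1 = −3630·64678 + 29897·7853
So 7853·29897 ≡ 1 (mod 64678).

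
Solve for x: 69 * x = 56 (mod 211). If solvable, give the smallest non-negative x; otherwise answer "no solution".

First find gcd(69, 211):
211 = 3*69 + 4
69 = 17*4 + 1
4 = 4*1 + 0
gcd = 1, so a unique solution mod 211 exists.
Back-substitute for the Bézout coefficients:
1 = 69 − 17·4
1 = −17·211 + 52·69
So 69·(52) ≡ 1 (mod 211), giving 69⁻¹ ≡ 52.
x ≡ 69⁻¹·56 ≡ 52·56 ≡ 169 (mod 211).

169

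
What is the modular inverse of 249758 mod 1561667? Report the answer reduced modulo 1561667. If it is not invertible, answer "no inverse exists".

Run Euclid on (1561667, 249758):
1561667 = 6*249758 + 63119
249758 = 3*63119 + 60401
63119 = 1*60401 + 2718
60401 = 22*2718 + 605
2718 = 4*605 + 298
605 = 2*298 + 9
298 = 33*9 + 1
9 = 9*1 + 0
gcd = 1, so the inverse exists. Back-substitute:
1 = 298 − 33·9
1 = −33·605 + 67·298
1 = 67·2718 − 301·605
1 = −301·60401 + 6689·2718
1 = 6689·63119 − 6990·60401
1 = −6990·249758 + 27659·63119
1 = 27659·1561667 − 172944·249758
Thus 249758·(-172944) ≡ 1 (mod 1561667); reducing, -172944 mod 1561667 = 1388723.

1388723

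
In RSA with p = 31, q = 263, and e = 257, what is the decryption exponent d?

φ(n) = (p−1)(q−1) = 30·262 = 7860.
Need d with 257·d ≡ 1 (mod 7860). Apply the extended Euclidean algorithm:
7860 = 30*257 + 150
257 = 1*150 + 107
150 = 1*107 + 43
107 = 2*43 + 21
43 = 2*21 + 1
21 = 21*1 + 0
Back-substitute:
1 = 43 − 2·21
1 = −2·107 + 5·43
1 = 5·150 − 7·107
1 = −7·257 + 12·150
1 = 12·7860 − 367·257
So 257·(-367) ≡ 1 (mod 7860), hence d ≡ -367 ≡ 7493 (mod 7860).

7493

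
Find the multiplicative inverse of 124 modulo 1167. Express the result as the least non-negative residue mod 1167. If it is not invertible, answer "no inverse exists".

Apply the Euclidean algorithm to 1167 and 124:
1167 = 9×124 + 51
124 = 2×51 + 22
51 = 2×22 + 7
22 = 3×7 + 1
7 = 7×1 + 0
gcd = 1, so the inverse exists. Back-substitute:
1 = 22 − 3·7
1 = −3·51 + 7·22
1 = 7·124 − 17·51
1 = −17·1167 + 160·124
So 124·160 ≡ 1 (mod 1167).

160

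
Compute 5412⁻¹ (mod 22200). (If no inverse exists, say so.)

Compute gcd(5412, 22200):
22200 = 4·5412 + 552
5412 = 9·552 + 444
552 = 1·444 + 108
444 = 4·108 + 12
108 = 9·12 + 0
Since gcd = 12 > 1, 5412 is not a unit mod 22200.

no inverse exists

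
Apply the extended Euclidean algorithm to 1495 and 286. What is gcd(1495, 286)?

13

Repeated division:
1495 = 5·286 + 65
286 = 4·65 + 26
65 = 2·26 + 13
26 = 2·13 + 0
gcd(1495, 286) = 13.
Back-substituting:
13 = 65 − 2·26
13 = −2·286 + 9·65
13 = 9·1495 − 47·286
So 13 = (9)·1495 + (-47)·286.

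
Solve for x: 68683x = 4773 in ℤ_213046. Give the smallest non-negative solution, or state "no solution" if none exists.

183631

First find gcd(68683, 213046):
213046 = 3*68683 + 6997
68683 = 9*6997 + 5710
6997 = 1*5710 + 1287
5710 = 4*1287 + 562
1287 = 2*562 + 163
562 = 3*163 + 73
163 = 2*73 + 17
73 = 4*17 + 5
17 = 3*5 + 2
5 = 2*2 + 1
2 = 2*1 + 0
gcd = 1, so a unique solution mod 213046 exists.
Back-substitute for the Bézout coefficients:
1 = 5 − 2·2
1 = −2·17 + 7·5
1 = 7·73 − 30·17
1 = −30·163 + 67·73
1 = 67·562 − 231·163
1 = −231·1287 + 529·562
1 = 529·5710 − 2347·1287
1 = −2347·6997 + 2876·5710
1 = 2876·68683 − 28231·6997
1 = −28231·213046 + 87569·68683
So 68683·(87569) ≡ 1 (mod 213046), giving 68683⁻¹ ≡ 87569.
x ≡ 68683⁻¹·4773 ≡ 87569·4773 ≡ 183631 (mod 213046).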